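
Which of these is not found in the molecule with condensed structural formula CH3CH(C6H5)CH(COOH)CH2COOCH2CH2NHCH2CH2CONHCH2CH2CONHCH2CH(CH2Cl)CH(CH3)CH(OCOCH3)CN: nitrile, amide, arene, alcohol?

nitrile: present (CN — –C≡N: carbon triple-bonded to nitrogen → nitrile).
arene: present (CH(C6H5) — pendant –C6H5: benzene ring → arene).
amide: present (CH2CONHCH2 — –C(=O)–N– linkage → amide (the N is not an amine)).
alcohol: absent. In CH(COOH), the –OH sits on a carbonyl carbon, making it part of a carboxylic acid, not an alcohol.

alcohol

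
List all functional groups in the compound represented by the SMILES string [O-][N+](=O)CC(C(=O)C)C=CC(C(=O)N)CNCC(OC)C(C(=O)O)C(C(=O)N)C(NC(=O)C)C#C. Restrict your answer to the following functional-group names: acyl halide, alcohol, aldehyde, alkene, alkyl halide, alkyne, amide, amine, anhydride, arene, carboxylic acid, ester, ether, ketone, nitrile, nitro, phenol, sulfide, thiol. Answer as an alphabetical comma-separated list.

alkene, alkyne, amide, amine, carboxylic acid, ether, ketone, nitro

Reading the structure from left to right:
  O2NCH2: –NO2 on carbon → nitro group.
  CH(COCH3): pendant –COCH3: carbonyl C bonded to two carbons → ketone.
  CH=CH: C=C double bond → alkene.
  CH(CONH2): pendant –CONH2: carbonyl C bonded to C and N → amide.
  CH2NHCH2: C–N–C with sp³ carbons and no adjacent C=O → amine (secondary).
  CH(OCH3): pendant –OCH3: C–O–C with sp³ C, no adjacent C=O → ether.
  CH(COOH): pendant –COOH: carbonyl C bonded to C and –OH → carboxylic acid.
  CH(CONH2): pendant –CONH2: carbonyl C bonded to C and N → amide.
  CH(NHCOCH3): pendant –NHC(=O)CH3: N bonded to a carbonyl → amide (not amine).
  C≡CH: C≡C triple bond → alkyne.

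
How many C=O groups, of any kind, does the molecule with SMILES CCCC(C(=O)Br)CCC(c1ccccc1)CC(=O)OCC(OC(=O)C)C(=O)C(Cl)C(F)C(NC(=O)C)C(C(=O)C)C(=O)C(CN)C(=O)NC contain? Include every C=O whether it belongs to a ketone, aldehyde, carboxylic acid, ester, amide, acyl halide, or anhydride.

CH(COBr): acyl halide, 1 C=O (running total 1).
CH2COOCH2: ester, 1 C=O (running total 2).
CH(OCOCH3): ester, 1 C=O (running total 3).
CO: ketone, 1 C=O (running total 4).
CH(NHCOCH3): amide, 1 C=O (running total 5).
CH(COCH3): ketone, 1 C=O (running total 6).
CO: ketone, 1 C=O (running total 7).
CONHCH3: amide, 1 C=O (running total 8).

8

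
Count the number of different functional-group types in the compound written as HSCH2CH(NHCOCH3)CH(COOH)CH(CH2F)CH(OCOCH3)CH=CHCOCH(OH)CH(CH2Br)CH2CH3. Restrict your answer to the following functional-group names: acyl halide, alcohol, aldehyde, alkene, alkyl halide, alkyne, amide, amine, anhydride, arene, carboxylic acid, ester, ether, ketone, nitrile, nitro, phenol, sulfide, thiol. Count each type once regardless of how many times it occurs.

8

–SH on an sp³ carbon → thiol.
pendant –NHC(=O)CH3: N bonded to a carbonyl → amide (not amine).
pendant –COOH: carbonyl C bonded to C and –OH → carboxylic acid.
pendant –CH2X: halogen on sp³ carbon → alkyl halide.
pendant –OC(=O)CH3: an acyloxy group → ester.
C=C double bond → alkene.
–C(=O)– with carbon on both sides → ketone.
–OH on an sp³ carbon → alcohol (secondary).
pendant –CH2X: halogen on sp³ carbon → alkyl halide.
Distinct types present: alcohol, alkene, alkyl halide, amide, carboxylic acid, ester, ketone, thiol.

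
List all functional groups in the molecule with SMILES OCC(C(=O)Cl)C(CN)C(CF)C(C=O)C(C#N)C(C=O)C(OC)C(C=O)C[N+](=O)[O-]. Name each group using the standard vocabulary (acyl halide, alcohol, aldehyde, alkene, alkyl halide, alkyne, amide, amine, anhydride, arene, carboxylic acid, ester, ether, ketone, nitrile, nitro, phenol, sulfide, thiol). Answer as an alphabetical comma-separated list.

acyl halide, alcohol, aldehyde, alkyl halide, amine, ether, nitrile, nitro

HO– on an sp³ carbon → alcohol.
pendant –C(=O)X: carbonyl C bonded to C and halogen → acyl halide.
pendant –CH2NH2: N on sp³ C, no adjacent C=O → amine.
pendant –CH2X: halogen on sp³ carbon → alkyl halide.
pendant –CHO: carbonyl C bonded to C and H → aldehyde.
pendant –C≡N: nitrile.
pendant –CHO: carbonyl C bonded to C and H → aldehyde.
pendant –OCH3: C–O–C with sp³ C, no adjacent C=O → ether.
pendant –CHO: carbonyl C bonded to C and H → aldehyde.
–NO2 on carbon → nitro group.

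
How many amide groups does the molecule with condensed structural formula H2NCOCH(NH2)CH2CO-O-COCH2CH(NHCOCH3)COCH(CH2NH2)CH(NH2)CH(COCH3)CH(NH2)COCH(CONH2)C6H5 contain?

3

Working along the chain:
  H2NCO: –C(=O)NH2: carbonyl C bonded to C and to N → amide (the N is not a separate amine).
  CH(NH2): –NH2 on an sp³ carbon with no adjacent C=O → amine.
  CH2CO-O-COCH2: two acyl groups sharing one oxygen, –C(=O)–O–C(=O)– → anhydride.
  CH(NHCOCH3): pendant –NHC(=O)CH3: N bonded to a carbonyl → amide (not amine).
  CO: –C(=O)– with carbon on both sides → ketone.
  CH(CH2NH2): pendant –CH2NH2: N on sp³ C, no adjacent C=O → amine.
  CH(NH2): –NH2 on an sp³ carbon with no adjacent C=O → amine.
  CH(COCH3): pendant –COCH3: carbonyl C bonded to two carbons → ketone.
  CH(NH2): –NH2 on an sp³ carbon with no adjacent C=O → amine.
  CO: –C(=O)– with carbon on both sides → ketone.
  CH(CONH2): pendant –CONH2: carbonyl C bonded to C and N → amide.
  C6H5: –C6H5 phenyl ring → arene.
Amide appears at: H2NCO, CH(NHCOCH3), CH(CONH2) → 3.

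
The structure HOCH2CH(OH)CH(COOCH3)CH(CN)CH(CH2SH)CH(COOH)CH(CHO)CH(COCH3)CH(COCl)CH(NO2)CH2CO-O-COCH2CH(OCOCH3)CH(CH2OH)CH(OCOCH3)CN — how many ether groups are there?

Reading the structure from left to right:
  HOCH2: HO– on an sp³ carbon → alcohol.
  CH(OH): –OH on an sp³ carbon → alcohol (secondary).
  CH(COOCH3): pendant –COOCH3: carbonyl C bonded to C and –OCH3 → ester.
  CH(CN): pendant –C≡N: nitrile.
  CH(CH2SH): pendant –CH2SH → thiol.
  CH(COOH): pendant –COOH: carbonyl C bonded to C and –OH → carboxylic acid.
  CH(CHO): pendant –CHO: carbonyl C bonded to C and H → aldehyde.
  CH(COCH3): pendant –COCH3: carbonyl C bonded to two carbons → ketone.
  CH(COCl): pendant –C(=O)X: carbonyl C bonded to C and halogen → acyl halide.
  CH(NO2): –NO2 on an sp³ carbon → nitro (the N=O is not a carbonyl).
  CH2CO-O-COCH2: two acyl groups sharing one oxygen, –C(=O)–O–C(=O)– → anhydride.
  CH(OCOCH3): pendant –OC(=O)CH3: an acyloxy group → ester.
  CH(CH2OH): pendant –CH2OH on an sp³ backbone C → alcohol.
  CH(OCOCH3): pendant –OC(=O)CH3: an acyloxy group → ester.
  CN: –C≡N: carbon triple-bonded to nitrogen → nitrile.
No segment is a ether: HOCH2 is alcohol, not ether; CH(OH) is alcohol, not ether; CH(COOCH3) is ester, not ether. → 0.

0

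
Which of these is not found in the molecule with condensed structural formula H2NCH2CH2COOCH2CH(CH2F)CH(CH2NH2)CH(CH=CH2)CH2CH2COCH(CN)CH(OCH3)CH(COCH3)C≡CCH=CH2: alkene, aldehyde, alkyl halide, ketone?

aldehyde

alkene: present (CH(CH=CH2) — pendant –CH=CH2: C=C double bond → alkene).
alkyl halide: present (CH(CH2F) — pendant –CH2X: halogen on sp³ carbon → alkyl halide).
ketone: present (CO — –C(=O)– with carbon on both sides → ketone).
aldehyde: absent. In each of CO and CH(COCH3), the carbonyl carbon is bonded to two carbons, so it is a ketone, not an aldehyde.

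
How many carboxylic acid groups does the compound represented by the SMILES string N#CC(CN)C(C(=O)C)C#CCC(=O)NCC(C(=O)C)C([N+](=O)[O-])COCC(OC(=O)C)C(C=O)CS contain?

0

Reading the structure from left to right:
  N≡C: N≡C–: carbon triple-bonded to nitrogen → nitrile.
  CH(CH2NH2): pendant –CH2NH2: N on sp³ C, no adjacent C=O → amine.
  CH(COCH3): pendant –COCH3: carbonyl C bonded to two carbons → ketone.
  C≡C: C≡C triple bond → alkyne.
  CH2CONHCH2: –C(=O)–N– linkage → amide (the N is not an amine).
  CH(COCH3): pendant –COCH3: carbonyl C bonded to two carbons → ketone.
  CH(NO2): –NO2 on an sp³ carbon → nitro (the N=O is not a carbonyl).
  CH2OCH2: C–O–C with sp³ carbons on both sides and no adjacent C=O → ether.
  CH(OCOCH3): pendant –OC(=O)CH3: an acyloxy group → ester.
  CH(CHO): pendant –CHO: carbonyl C bonded to C and H → aldehyde.
  CH2SH: –SH on an sp³ carbon → thiol.
No segment is a carboxylic acid: CH2CONHCH2 is amide, not carboxylic acid; CH(OCOCH3) is ester, not carboxylic acid; CH(CHO) is aldehyde, not carboxylic acid. → 0.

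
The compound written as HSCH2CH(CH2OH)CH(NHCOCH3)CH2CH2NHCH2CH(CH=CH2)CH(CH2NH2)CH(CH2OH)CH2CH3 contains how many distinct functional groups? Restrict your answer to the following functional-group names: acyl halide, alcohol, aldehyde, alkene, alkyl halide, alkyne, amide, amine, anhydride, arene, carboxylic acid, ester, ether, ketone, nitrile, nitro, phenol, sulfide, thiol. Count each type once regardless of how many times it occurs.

5

–SH on an sp³ carbon → thiol.
pendant –CH2OH on an sp³ backbone C → alcohol.
pendant –NHC(=O)CH3: N bonded to a carbonyl → amide (not amine).
C–N–C with sp³ carbons and no adjacent C=O → amine (secondary).
pendant –CH=CH2: C=C double bond → alkene.
pendant –CH2NH2: N on sp³ C, no adjacent C=O → amine.
pendant –CH2OH on an sp³ backbone C → alcohol.
Distinct types present: alcohol, alkene, amide, amine, thiol.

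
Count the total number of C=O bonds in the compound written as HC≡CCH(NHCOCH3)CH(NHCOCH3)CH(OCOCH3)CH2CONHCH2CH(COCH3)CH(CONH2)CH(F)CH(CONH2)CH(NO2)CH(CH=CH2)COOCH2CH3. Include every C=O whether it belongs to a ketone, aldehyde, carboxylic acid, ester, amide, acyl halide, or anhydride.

8

CH(NHCOCH3): amide, 1 C=O (running total 1).
CH(NHCOCH3): amide, 1 C=O (running total 2).
CH(OCOCH3): ester, 1 C=O (running total 3).
CH2CONHCH2: amide, 1 C=O (running total 4).
CH(COCH3): ketone, 1 C=O (running total 5).
CH(CONH2): amide, 1 C=O (running total 6).
CH(CONH2): amide, 1 C=O (running total 7).
COOCH2CH3: ester, 1 C=O (running total 8).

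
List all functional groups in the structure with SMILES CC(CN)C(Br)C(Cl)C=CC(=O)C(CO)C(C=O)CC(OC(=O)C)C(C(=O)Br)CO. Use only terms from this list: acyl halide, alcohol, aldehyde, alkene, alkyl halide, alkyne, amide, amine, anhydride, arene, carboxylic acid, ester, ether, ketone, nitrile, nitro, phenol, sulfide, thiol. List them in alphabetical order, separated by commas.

acyl halide, alcohol, aldehyde, alkene, alkyl halide, amine, ester, ketone

Reading the structure from left to right:
  CH(CH2NH2): pendant –CH2NH2: N on sp³ C, no adjacent C=O → amine.
  CH(Br): halogen on an sp³ carbon → alkyl halide.
  CH(Cl): halogen on an sp³ carbon → alkyl halide.
  CH=CH: C=C double bond → alkene.
  CO: –C(=O)– with carbon on both sides → ketone.
  CH(CH2OH): pendant –CH2OH on an sp³ backbone C → alcohol.
  CH(CHO): pendant –CHO: carbonyl C bonded to C and H → aldehyde.
  CH(OCOCH3): pendant –OC(=O)CH3: an acyloxy group → ester.
  CH(COBr): pendant –C(=O)X: carbonyl C bonded to C and halogen → acyl halide.
  CH2OH: –OH on an sp³ carbon → alcohol.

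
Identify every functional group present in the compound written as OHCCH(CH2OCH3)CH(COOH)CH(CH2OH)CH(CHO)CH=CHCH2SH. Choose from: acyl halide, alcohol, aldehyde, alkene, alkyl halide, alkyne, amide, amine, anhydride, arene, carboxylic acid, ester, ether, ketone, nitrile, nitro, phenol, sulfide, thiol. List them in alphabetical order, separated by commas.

Working along the chain:
  OHC: terminal –CHO: carbonyl C bonded to H and C → aldehyde.
  CH(CH2OCH3): pendant –CH2OCH3: C–O–C linkage → ether.
  CH(COOH): pendant –COOH: carbonyl C bonded to C and –OH → carboxylic acid.
  CH(CH2OH): pendant –CH2OH on an sp³ backbone C → alcohol.
  CH(CHO): pendant –CHO: carbonyl C bonded to C and H → aldehyde.
  CH=CH: C=C double bond → alkene.
  CH2SH: –SH on an sp³ carbon → thiol.

alcohol, aldehyde, alkene, carboxylic acid, ether, thiol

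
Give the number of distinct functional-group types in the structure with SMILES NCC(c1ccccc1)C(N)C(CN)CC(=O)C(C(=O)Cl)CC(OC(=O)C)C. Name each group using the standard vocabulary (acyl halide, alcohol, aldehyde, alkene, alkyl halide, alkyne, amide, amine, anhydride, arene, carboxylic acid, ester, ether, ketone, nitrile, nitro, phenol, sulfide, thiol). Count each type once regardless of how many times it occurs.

5

–NH2 on an sp³ carbon with no adjacent C=O → amine.
pendant –C6H5: benzene ring → arene.
–NH2 on an sp³ carbon with no adjacent C=O → amine.
pendant –CH2NH2: N on sp³ C, no adjacent C=O → amine.
–C(=O)– with carbon on both sides → ketone.
pendant –C(=O)X: carbonyl C bonded to C and halogen → acyl halide.
pendant –OC(=O)CH3: an acyloxy group → ester.
Distinct types present: acyl halide, amine, arene, ester, ketone.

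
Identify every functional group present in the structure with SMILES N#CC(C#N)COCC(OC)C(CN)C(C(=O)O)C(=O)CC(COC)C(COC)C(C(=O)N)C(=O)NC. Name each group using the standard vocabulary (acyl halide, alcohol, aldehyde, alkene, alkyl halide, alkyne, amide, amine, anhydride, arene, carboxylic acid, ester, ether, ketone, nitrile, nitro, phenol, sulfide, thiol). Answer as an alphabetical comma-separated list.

Taking each segment in turn:
  N≡C: N≡C–: carbon triple-bonded to nitrogen → nitrile.
  CH(CN): pendant –C≡N: nitrile.
  CH2OCH2: C–O–C with sp³ carbons on both sides and no adjacent C=O → ether.
  CH(OCH3): pendant –OCH3: C–O–C with sp³ C, no adjacent C=O → ether.
  CH(CH2NH2): pendant –CH2NH2: N on sp³ C, no adjacent C=O → amine.
  CH(COOH): pendant –COOH: carbonyl C bonded to C and –OH → carboxylic acid.
  CO: –C(=O)– with carbon on both sides → ketone.
  CH(CH2OCH3): pendant –CH2OCH3: C–O–C linkage → ether.
  CH(CH2OCH3): pendant –CH2OCH3: C–O–C linkage → ether.
  CH(CONH2): pendant –CONH2: carbonyl C bonded to C and N → amide.
  CONHCH3: –C(=O)NHCH3: carbonyl C bonded to C and to N → amide (the N is not an amine).

amide, amine, carboxylic acid, ether, ketone, nitrile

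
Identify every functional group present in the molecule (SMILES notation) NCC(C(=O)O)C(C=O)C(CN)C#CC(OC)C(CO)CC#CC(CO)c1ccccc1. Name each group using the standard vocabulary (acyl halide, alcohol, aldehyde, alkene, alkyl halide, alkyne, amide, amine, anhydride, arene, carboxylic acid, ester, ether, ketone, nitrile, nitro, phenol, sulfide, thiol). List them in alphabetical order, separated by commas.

Reading the structure from left to right:
  H2NCH2: –NH2 on an sp³ carbon with no adjacent C=O → amine.
  CH(COOH): pendant –COOH: carbonyl C bonded to C and –OH → carboxylic acid.
  CH(CHO): pendant –CHO: carbonyl C bonded to C and H → aldehyde.
  CH(CH2NH2): pendant –CH2NH2: N on sp³ C, no adjacent C=O → amine.
  C≡C: C≡C triple bond → alkyne.
  CH(OCH3): pendant –OCH3: C–O–C with sp³ C, no adjacent C=O → ether.
  CH(CH2OH): pendant –CH2OH on an sp³ backbone C → alcohol.
  C≡C: C≡C triple bond → alkyne.
  CH(CH2OH): pendant –CH2OH on an sp³ backbone C → alcohol.
  C6H5: –C6H5 phenyl ring → arene.

alcohol, aldehyde, alkyne, amine, arene, carboxylic acid, ether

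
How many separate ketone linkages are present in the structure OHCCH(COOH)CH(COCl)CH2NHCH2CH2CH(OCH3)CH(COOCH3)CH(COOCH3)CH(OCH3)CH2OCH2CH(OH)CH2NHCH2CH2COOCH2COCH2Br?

Working along the chain:
  OHC: terminal –CHO: carbonyl C bonded to H and C → aldehyde.
  CH(COOH): pendant –COOH: carbonyl C bonded to C and –OH → carboxylic acid.
  CH(COCl): pendant –C(=O)X: carbonyl C bonded to C and halogen → acyl halide.
  CH2NHCH2: C–N–C with sp³ carbons and no adjacent C=O → amine (secondary).
  CH(OCH3): pendant –OCH3: C–O–C with sp³ C, no adjacent C=O → ether.
  CH(COOCH3): pendant –COOCH3: carbonyl C bonded to C and –OCH3 → ester.
  CH(COOCH3): pendant –COOCH3: carbonyl C bonded to C and –OCH3 → ester.
  CH(OCH3): pendant –OCH3: C–O–C with sp³ C, no adjacent C=O → ether.
  CH2OCH2: C–O–C with sp³ carbons on both sides and no adjacent C=O → ether.
  CH(OH): –OH on an sp³ carbon → alcohol (secondary).
  CH2NHCH2: C–N–C with sp³ carbons and no adjacent C=O → amine (secondary).
  CH2COOCH2: –C(=O)–O–C with C on the carbonyl side → ester.
  CO: –C(=O)– with carbon on both sides → ketone.
  CH2Br: halogen on an sp³ carbon → alkyl halide.
Ketone appears at: CO → 1.

1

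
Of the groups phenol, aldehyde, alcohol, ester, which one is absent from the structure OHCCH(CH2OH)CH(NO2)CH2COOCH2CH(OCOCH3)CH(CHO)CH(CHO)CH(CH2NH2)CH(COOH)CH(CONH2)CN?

alcohol: present (CH(CH2OH) — pendant –CH2OH on an sp³ backbone C → alcohol).
aldehyde: present (OHC — terminal –CHO: carbonyl C bonded to H and C → aldehyde).
ester: present (CH2COOCH2 — –C(=O)–O–C with C on the carbonyl side → ester).
phenol: absent. In CH(CH2OH), the –OH is on an sp³ carbon, not on an aromatic ring, so it is an alcohol.

phenol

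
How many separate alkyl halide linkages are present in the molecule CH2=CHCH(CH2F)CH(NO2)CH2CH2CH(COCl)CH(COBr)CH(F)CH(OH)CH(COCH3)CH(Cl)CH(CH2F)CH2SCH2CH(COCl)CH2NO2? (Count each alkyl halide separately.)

4

Working along the chain:
  CH2=CH: C=C double bond → alkene.
  CH(CH2F): pendant –CH2X: halogen on sp³ carbon → alkyl halide.
  CH(NO2): –NO2 on an sp³ carbon → nitro (the N=O is not a carbonyl).
  CH(COCl): pendant –C(=O)X: carbonyl C bonded to C and halogen → acyl halide.
  CH(COBr): pendant –C(=O)X: carbonyl C bonded to C and halogen → acyl halide.
  CH(F): halogen on an sp³ carbon → alkyl halide.
  CH(OH): –OH on an sp³ carbon → alcohol (secondary).
  CH(COCH3): pendant –COCH3: carbonyl C bonded to two carbons → ketone.
  CH(Cl): halogen on an sp³ carbon → alkyl halide.
  CH(CH2F): pendant –CH2X: halogen on sp³ carbon → alkyl halide.
  CH2SCH2: C–S–C linkage → sulfide (thioether).
  CH(COCl): pendant –C(=O)X: carbonyl C bonded to C and halogen → acyl halide.
  CH2NO2: –NO2 on carbon → nitro group.
Alkyl halide appears at: CH(CH2F), CH(F), CH(Cl), CH(CH2F) → 4.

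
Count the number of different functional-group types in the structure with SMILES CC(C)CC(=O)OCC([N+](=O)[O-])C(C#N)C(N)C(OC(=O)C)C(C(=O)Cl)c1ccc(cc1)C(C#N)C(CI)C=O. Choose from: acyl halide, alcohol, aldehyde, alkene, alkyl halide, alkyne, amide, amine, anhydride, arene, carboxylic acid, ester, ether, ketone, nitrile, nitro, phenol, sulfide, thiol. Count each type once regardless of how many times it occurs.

8

Taking each segment in turn:
  CH2COOCH2: –C(=O)–O–C with C on the carbonyl side → ester.
  CH(NO2): –NO2 on an sp³ carbon → nitro (the N=O is not a carbonyl).
  CH(CN): pendant –C≡N: nitrile.
  CH(NH2): –NH2 on an sp³ carbon with no adjacent C=O → amine.
  CH(OCOCH3): pendant –OC(=O)CH3: an acyloxy group → ester.
  CH(COCl): pendant –C(=O)X: carbonyl C bonded to C and halogen → acyl halide.
  C6H4: para-disubstituted benzene ring → arene.
  CH(CN): pendant –C≡N: nitrile.
  CH(CH2I): pendant –CH2X: halogen on sp³ carbon → alkyl halide.
  CHO: terminal –CHO: carbonyl C bonded to H and C → aldehyde.
Distinct types present: acyl halide, aldehyde, alkyl halide, amine, arene, ester, nitrile, nitro.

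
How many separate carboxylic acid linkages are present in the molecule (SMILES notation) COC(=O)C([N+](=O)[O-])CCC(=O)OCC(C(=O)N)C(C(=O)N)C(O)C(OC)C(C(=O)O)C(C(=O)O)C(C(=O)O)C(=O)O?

CH3O–C(=O)–: carbonyl C bonded to C and to –OCH3 → ester (not ketone + ether).
–NO2 on an sp³ carbon → nitro (the N=O is not a carbonyl).
–C(=O)–O–C with C on the carbonyl side → ester.
pendant –CONH2: carbonyl C bonded to C and N → amide.
pendant –CONH2: carbonyl C bonded to C and N → amide.
–OH on an sp³ carbon → alcohol (secondary).
pendant –OCH3: C–O–C with sp³ C, no adjacent C=O → ether.
pendant –COOH: carbonyl C bonded to C and –OH → carboxylic acid.
pendant –COOH: carbonyl C bonded to C and –OH → carboxylic acid.
pendant –COOH: carbonyl C bonded to C and –OH → carboxylic acid.
–COOH: carbonyl C bonded to –OH and C → carboxylic acid (the –OH is not a separate alcohol).
Carboxylic acid appears at: CH(COOH), CH(COOH), CH(COOH), COOH → 4.

4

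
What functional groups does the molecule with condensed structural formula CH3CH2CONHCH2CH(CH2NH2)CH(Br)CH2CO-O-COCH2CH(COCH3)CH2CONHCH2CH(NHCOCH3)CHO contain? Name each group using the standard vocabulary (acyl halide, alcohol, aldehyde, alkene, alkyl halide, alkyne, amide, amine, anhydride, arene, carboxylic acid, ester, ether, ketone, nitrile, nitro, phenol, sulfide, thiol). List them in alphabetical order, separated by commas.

aldehyde, alkyl halide, amide, amine, anhydride, ketone

Reading the structure from left to right:
  CH2CONHCH2: –C(=O)–N– linkage → amide (the N is not an amine).
  CH(CH2NH2): pendant –CH2NH2: N on sp³ C, no adjacent C=O → amine.
  CH(Br): halogen on an sp³ carbon → alkyl halide.
  CH2CO-O-COCH2: two acyl groups sharing one oxygen, –C(=O)–O–C(=O)– → anhydride.
  CH(COCH3): pendant –COCH3: carbonyl C bonded to two carbons → ketone.
  CH2CONHCH2: –C(=O)–N– linkage → amide (the N is not an amine).
  CH(NHCOCH3): pendant –NHC(=O)CH3: N bonded to a carbonyl → amide (not amine).
  CHO: terminal –CHO: carbonyl C bonded to H and C → aldehyde.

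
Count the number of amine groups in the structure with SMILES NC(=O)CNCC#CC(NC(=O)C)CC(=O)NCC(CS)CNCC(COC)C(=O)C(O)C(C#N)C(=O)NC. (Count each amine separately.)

2

–C(=O)NH2: carbonyl C bonded to C and to N → amide (the N is not a separate amine).
C–N–C with sp³ carbons and no adjacent C=O → amine (secondary).
C≡C triple bond → alkyne.
pendant –NHC(=O)CH3: N bonded to a carbonyl → amide (not amine).
–C(=O)–N– linkage → amide (the N is not an amine).
pendant –CH2SH → thiol.
C–N–C with sp³ carbons and no adjacent C=O → amine (secondary).
pendant –CH2OCH3: C–O–C linkage → ether.
–C(=O)– with carbon on both sides → ketone.
–OH on an sp³ carbon → alcohol (secondary).
pendant –C≡N: nitrile.
–C(=O)NHCH3: carbonyl C bonded to C and to N → amide (the N is not an amine).
Amine appears at: CH2NHCH2, CH2NHCH2 → 2.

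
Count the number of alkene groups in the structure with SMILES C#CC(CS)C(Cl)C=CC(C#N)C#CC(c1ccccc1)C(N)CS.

1

C≡C triple bond → alkyne.
pendant –CH2SH → thiol.
halogen on an sp³ carbon → alkyl halide.
C=C double bond → alkene.
pendant –C≡N: nitrile.
C≡C triple bond → alkyne.
pendant –C6H5: benzene ring → arene.
–NH2 on an sp³ carbon with no adjacent C=O → amine.
–SH on an sp³ carbon → thiol.
Alkene appears at: CH=CH → 1.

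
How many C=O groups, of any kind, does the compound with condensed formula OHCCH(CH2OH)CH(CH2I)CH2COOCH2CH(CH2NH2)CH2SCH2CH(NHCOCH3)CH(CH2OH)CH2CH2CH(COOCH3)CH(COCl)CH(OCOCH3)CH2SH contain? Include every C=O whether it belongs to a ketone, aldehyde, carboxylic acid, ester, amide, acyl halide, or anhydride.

6

OHC: aldehyde, 1 C=O (running total 1).
CH2COOCH2: ester, 1 C=O (running total 2).
CH(NHCOCH3): amide, 1 C=O (running total 3).
CH(COOCH3): ester, 1 C=O (running total 4).
CH(COCl): acyl halide, 1 C=O (running total 5).
CH(OCOCH3): ester, 1 C=O (running total 6).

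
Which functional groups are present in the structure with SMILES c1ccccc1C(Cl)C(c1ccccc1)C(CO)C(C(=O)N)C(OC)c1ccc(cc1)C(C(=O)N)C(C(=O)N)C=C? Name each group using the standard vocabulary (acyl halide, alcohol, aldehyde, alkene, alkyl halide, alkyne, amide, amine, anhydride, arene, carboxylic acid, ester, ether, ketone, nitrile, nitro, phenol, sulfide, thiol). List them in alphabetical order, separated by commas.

C6H5– phenyl ring → arene.
halogen on an sp³ carbon → alkyl halide.
pendant –C6H5: benzene ring → arene.
pendant –CH2OH on an sp³ backbone C → alcohol.
pendant –CONH2: carbonyl C bonded to C and N → amide.
pendant –OCH3: C–O–C with sp³ C, no adjacent C=O → ether.
para-disubstituted benzene ring → arene.
pendant –CONH2: carbonyl C bonded to C and N → amide.
pendant –CONH2: carbonyl C bonded to C and N → amide.
C=C double bond → alkene.

alcohol, alkene, alkyl halide, amide, arene, ether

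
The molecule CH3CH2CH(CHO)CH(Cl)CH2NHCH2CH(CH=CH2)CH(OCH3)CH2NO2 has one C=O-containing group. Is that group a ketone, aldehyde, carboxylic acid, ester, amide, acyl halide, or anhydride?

aldehyde

The carbonyl is in the CH(CHO) segment: pendant –CHO: carbonyl C bonded to C and H → aldehyde.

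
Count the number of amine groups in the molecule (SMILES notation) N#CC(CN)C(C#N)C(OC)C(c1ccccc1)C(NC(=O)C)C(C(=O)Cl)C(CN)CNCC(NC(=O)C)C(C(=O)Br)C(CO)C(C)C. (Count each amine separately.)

Working along the chain:
  N≡C: N≡C–: carbon triple-bonded to nitrogen → nitrile.
  CH(CH2NH2): pendant –CH2NH2: N on sp³ C, no adjacent C=O → amine.
  CH(CN): pendant –C≡N: nitrile.
  CH(OCH3): pendant –OCH3: C–O–C with sp³ C, no adjacent C=O → ether.
  CH(C6H5): pendant –C6H5: benzene ring → arene.
  CH(NHCOCH3): pendant –NHC(=O)CH3: N bonded to a carbonyl → amide (not amine).
  CH(COCl): pendant –C(=O)X: carbonyl C bonded to C and halogen → acyl halide.
  CH(CH2NH2): pendant –CH2NH2: N on sp³ C, no adjacent C=O → amine.
  CH2NHCH2: C–N–C with sp³ carbons and no adjacent C=O → amine (secondary).
  CH(NHCOCH3): pendant –NHC(=O)CH3: N bonded to a carbonyl → amide (not amine).
  CH(COBr): pendant –C(=O)X: carbonyl C bonded to C and halogen → acyl halide.
  CH(CH2OH): pendant –CH2OH on an sp³ backbone C → alcohol.
Amine appears at: CH(CH2NH2), CH(CH2NH2), CH2NHCH2 → 3.

3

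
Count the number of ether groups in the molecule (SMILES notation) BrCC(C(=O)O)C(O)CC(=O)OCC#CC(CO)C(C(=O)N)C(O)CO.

0

halogen on an sp³ carbon → alkyl halide.
pendant –COOH: carbonyl C bonded to C and –OH → carboxylic acid.
–OH on an sp³ carbon → alcohol (secondary).
–C(=O)–O–C with C on the carbonyl side → ester.
C≡C triple bond → alkyne.
pendant –CH2OH on an sp³ backbone C → alcohol.
pendant –CONH2: carbonyl C bonded to C and N → amide.
–OH on an sp³ carbon → alcohol (secondary).
–OH on an sp³ carbon → alcohol.
No segment is a ether: CH(OH) is alcohol, not ether; CH2COOCH2 is ester, not ether; CH(CH2OH) is alcohol, not ether. → 0.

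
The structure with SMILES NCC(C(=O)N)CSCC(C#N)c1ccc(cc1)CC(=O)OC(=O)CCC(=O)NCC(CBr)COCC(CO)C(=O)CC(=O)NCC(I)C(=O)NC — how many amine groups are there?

Taking each segment in turn:
  H2NCH2: –NH2 on an sp³ carbon with no adjacent C=O → amine.
  CH(CONH2): pendant –CONH2: carbonyl C bonded to C and N → amide.
  CH2SCH2: C–S–C linkage → sulfide (thioether).
  CH(CN): pendant –C≡N: nitrile.
  C6H4: para-disubstituted benzene ring → arene.
  CH2CO-O-COCH2: two acyl groups sharing one oxygen, –C(=O)–O–C(=O)– → anhydride.
  CH2CONHCH2: –C(=O)–N– linkage → amide (the N is not an amine).
  CH(CH2Br): pendant –CH2X: halogen on sp³ carbon → alkyl halide.
  CH2OCH2: C–O–C with sp³ carbons on both sides and no adjacent C=O → ether.
  CH(CH2OH): pendant –CH2OH on an sp³ backbone C → alcohol.
  CO: –C(=O)– with carbon on both sides → ketone.
  CH2CONHCH2: –C(=O)–N– linkage → amide (the N is not an amine).
  CH(I): halogen on an sp³ carbon → alkyl halide.
  CONHCH3: –C(=O)NHCH3: carbonyl C bonded to C and to N → amide (the N is not an amine).
Amine appears at: H2NCH2 → 1.

1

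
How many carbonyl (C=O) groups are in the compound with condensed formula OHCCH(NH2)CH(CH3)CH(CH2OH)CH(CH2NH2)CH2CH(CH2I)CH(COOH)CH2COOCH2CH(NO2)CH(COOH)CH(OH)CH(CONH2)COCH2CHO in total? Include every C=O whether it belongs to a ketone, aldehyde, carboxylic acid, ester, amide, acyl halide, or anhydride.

OHC: aldehyde, 1 C=O (running total 1).
CH(COOH): carboxylic acid, 1 C=O (running total 2).
CH2COOCH2: ester, 1 C=O (running total 3).
CH(COOH): carboxylic acid, 1 C=O (running total 4).
CH(CONH2): amide, 1 C=O (running total 5).
CO: ketone, 1 C=O (running total 6).
CHO: aldehyde, 1 C=O (running total 7).

7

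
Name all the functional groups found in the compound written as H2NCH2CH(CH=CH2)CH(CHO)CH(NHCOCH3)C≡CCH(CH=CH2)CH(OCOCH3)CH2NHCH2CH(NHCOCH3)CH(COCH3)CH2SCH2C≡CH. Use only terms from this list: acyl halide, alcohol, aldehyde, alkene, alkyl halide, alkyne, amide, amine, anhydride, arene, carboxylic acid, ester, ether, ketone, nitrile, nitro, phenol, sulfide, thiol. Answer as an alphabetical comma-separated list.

–NH2 on an sp³ carbon with no adjacent C=O → amine.
pendant –CH=CH2: C=C double bond → alkene.
pendant –CHO: carbonyl C bonded to C and H → aldehyde.
pendant –NHC(=O)CH3: N bonded to a carbonyl → amide (not amine).
C≡C triple bond → alkyne.
pendant –CH=CH2: C=C double bond → alkene.
pendant –OC(=O)CH3: an acyloxy group → ester.
C–N–C with sp³ carbons and no adjacent C=O → amine (secondary).
pendant –NHC(=O)CH3: N bonded to a carbonyl → amide (not amine).
pendant –COCH3: carbonyl C bonded to two carbons → ketone.
C–S–C linkage → sulfide (thioether).
C≡C triple bond → alkyne.

aldehyde, alkene, alkyne, amide, amine, ester, ketone, sulfide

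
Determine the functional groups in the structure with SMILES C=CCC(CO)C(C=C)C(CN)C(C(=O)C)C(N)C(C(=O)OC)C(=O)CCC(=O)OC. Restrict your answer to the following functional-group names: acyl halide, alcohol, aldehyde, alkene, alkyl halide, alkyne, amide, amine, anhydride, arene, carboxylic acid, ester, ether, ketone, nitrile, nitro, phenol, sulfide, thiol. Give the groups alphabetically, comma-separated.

C=C double bond → alkene.
pendant –CH2OH on an sp³ backbone C → alcohol.
pendant –CH=CH2: C=C double bond → alkene.
pendant –CH2NH2: N on sp³ C, no adjacent C=O → amine.
pendant –COCH3: carbonyl C bonded to two carbons → ketone.
–NH2 on an sp³ carbon with no adjacent C=O → amine.
pendant –COOCH3: carbonyl C bonded to C and –OCH3 → ester.
–C(=O)– with carbon on both sides → ketone.
–C(=O)OCH3: carbonyl C bonded to C and to –OCH3 → ester (not ketone + ether).

alcohol, alkene, amine, ester, ketone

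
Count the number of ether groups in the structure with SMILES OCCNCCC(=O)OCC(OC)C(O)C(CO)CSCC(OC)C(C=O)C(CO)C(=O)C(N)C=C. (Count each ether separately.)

2

HO– on an sp³ carbon → alcohol.
C–N–C with sp³ carbons and no adjacent C=O → amine (secondary).
–C(=O)–O–C with C on the carbonyl side → ester.
pendant –OCH3: C–O–C with sp³ C, no adjacent C=O → ether.
–OH on an sp³ carbon → alcohol (secondary).
pendant –CH2OH on an sp³ backbone C → alcohol.
C–S–C linkage → sulfide (thioether).
pendant –OCH3: C–O–C with sp³ C, no adjacent C=O → ether.
pendant –CHO: carbonyl C bonded to C and H → aldehyde.
pendant –CH2OH on an sp³ backbone C → alcohol.
–C(=O)– with carbon on both sides → ketone.
–NH2 on an sp³ carbon with no adjacent C=O → amine.
C=C double bond → alkene.
Ether appears at: CH(OCH3), CH(OCH3) → 2.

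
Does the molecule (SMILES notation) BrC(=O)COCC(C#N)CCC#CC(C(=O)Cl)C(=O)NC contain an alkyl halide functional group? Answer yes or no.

Taking each segment in turn:
  BrCO: –C(=O)Br: carbonyl C bonded to C and to a halogen → acyl halide (not alkyl halide).
  CH2OCH2: C–O–C with sp³ carbons on both sides and no adjacent C=O → ether.
  CH(CN): pendant –C≡N: nitrile.
  C≡C: C≡C triple bond → alkyne.
  CH(COCl): pendant –C(=O)X: carbonyl C bonded to C and halogen → acyl halide.
  CONHCH3: –C(=O)NHCH3: carbonyl C bonded to C and to N → amide (the N is not an amine).
In each of BrCO and CH(COCl), the halogen is on a carbonyl carbon, which makes it an acyl halide, not an alkyl halide.
The groups actually present are: acyl halide, alkyne, amide, ether, nitrile.

no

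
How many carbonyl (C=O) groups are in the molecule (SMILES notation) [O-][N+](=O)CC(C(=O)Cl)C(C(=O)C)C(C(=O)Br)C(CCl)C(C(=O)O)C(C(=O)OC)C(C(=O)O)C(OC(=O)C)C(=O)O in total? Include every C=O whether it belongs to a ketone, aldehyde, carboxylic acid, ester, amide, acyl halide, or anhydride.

8

CH(COCl): acyl halide, 1 C=O (running total 1).
CH(COCH3): ketone, 1 C=O (running total 2).
CH(COBr): acyl halide, 1 C=O (running total 3).
CH(COOH): carboxylic acid, 1 C=O (running total 4).
CH(COOCH3): ester, 1 C=O (running total 5).
CH(COOH): carboxylic acid, 1 C=O (running total 6).
CH(OCOCH3): ester, 1 C=O (running total 7).
COOH: carboxylic acid, 1 C=O (running total 8).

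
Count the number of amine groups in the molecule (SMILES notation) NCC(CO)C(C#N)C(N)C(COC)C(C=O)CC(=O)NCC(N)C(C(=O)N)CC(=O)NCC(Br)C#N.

–NH2 on an sp³ carbon with no adjacent C=O → amine.
pendant –CH2OH on an sp³ backbone C → alcohol.
pendant –C≡N: nitrile.
–NH2 on an sp³ carbon with no adjacent C=O → amine.
pendant –CH2OCH3: C–O–C linkage → ether.
pendant –CHO: carbonyl C bonded to C and H → aldehyde.
–C(=O)–N– linkage → amide (the N is not an amine).
–NH2 on an sp³ carbon with no adjacent C=O → amine.
pendant –CONH2: carbonyl C bonded to C and N → amide.
–C(=O)–N– linkage → amide (the N is not an amine).
halogen on an sp³ carbon → alkyl halide.
–C≡N: carbon triple-bonded to nitrogen → nitrile.
Amine appears at: H2NCH2, CH(NH2), CH(NH2) → 3.

3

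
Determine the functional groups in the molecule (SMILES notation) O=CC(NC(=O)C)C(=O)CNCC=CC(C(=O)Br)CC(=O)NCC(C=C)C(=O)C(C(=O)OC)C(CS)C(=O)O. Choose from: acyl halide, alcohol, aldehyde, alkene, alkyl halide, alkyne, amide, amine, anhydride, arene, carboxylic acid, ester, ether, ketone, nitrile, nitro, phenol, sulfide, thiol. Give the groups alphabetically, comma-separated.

acyl halide, aldehyde, alkene, amide, amine, carboxylic acid, ester, ketone, thiol

Working along the chain:
  OHC: terminal –CHO: carbonyl C bonded to H and C → aldehyde.
  CH(NHCOCH3): pendant –NHC(=O)CH3: N bonded to a carbonyl → amide (not amine).
  CO: –C(=O)– with carbon on both sides → ketone.
  CH2NHCH2: C–N–C with sp³ carbons and no adjacent C=O → amine (secondary).
  CH=CH: C=C double bond → alkene.
  CH(COBr): pendant –C(=O)X: carbonyl C bonded to C and halogen → acyl halide.
  CH2CONHCH2: –C(=O)–N– linkage → amide (the N is not an amine).
  CH(CH=CH2): pendant –CH=CH2: C=C double bond → alkene.
  CO: –C(=O)– with carbon on both sides → ketone.
  CH(COOCH3): pendant –COOCH3: carbonyl C bonded to C and –OCH3 → ester.
  CH(CH2SH): pendant –CH2SH → thiol.
  COOH: –COOH: carbonyl C bonded to –OH and C → carboxylic acid (the –OH is not a separate alcohol).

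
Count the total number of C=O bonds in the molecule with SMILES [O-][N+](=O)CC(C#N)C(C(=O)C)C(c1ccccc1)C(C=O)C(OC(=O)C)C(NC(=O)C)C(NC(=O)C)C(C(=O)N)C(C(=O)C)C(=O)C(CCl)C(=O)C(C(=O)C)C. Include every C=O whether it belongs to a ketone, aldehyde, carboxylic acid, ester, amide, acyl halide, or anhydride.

CH(COCH3): ketone, 1 C=O (running total 1).
CH(CHO): aldehyde, 1 C=O (running total 2).
CH(OCOCH3): ester, 1 C=O (running total 3).
CH(NHCOCH3): amide, 1 C=O (running total 4).
CH(NHCOCH3): amide, 1 C=O (running total 5).
CH(CONH2): amide, 1 C=O (running total 6).
CH(COCH3): ketone, 1 C=O (running total 7).
CO: ketone, 1 C=O (running total 8).
CO: ketone, 1 C=O (running total 9).
CH(COCH3): ketone, 1 C=O (running total 10).

10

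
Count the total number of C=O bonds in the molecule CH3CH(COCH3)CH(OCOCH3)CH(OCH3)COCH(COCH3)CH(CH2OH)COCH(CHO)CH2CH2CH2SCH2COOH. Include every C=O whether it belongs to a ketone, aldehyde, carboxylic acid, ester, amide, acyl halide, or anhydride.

CH(COCH3): ketone, 1 C=O (running total 1).
CH(OCOCH3): ester, 1 C=O (running total 2).
CO: ketone, 1 C=O (running total 3).
CH(COCH3): ketone, 1 C=O (running total 4).
CO: ketone, 1 C=O (running total 5).
CH(CHO): aldehyde, 1 C=O (running total 6).
COOH: carboxylic acid, 1 C=O (running total 7).

7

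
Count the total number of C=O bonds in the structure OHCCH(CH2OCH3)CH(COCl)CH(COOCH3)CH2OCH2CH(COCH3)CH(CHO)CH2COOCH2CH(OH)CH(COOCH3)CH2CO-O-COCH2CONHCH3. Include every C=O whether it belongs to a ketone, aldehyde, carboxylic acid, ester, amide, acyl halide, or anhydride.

OHC: aldehyde, 1 C=O (running total 1).
CH(COCl): acyl halide, 1 C=O (running total 2).
CH(COOCH3): ester, 1 C=O (running total 3).
CH(COCH3): ketone, 1 C=O (running total 4).
CH(CHO): aldehyde, 1 C=O (running total 5).
CH2COOCH2: ester, 1 C=O (running total 6).
CH(COOCH3): ester, 1 C=O (running total 7).
CH2CO-O-COCH2: anhydride, 2 C=O (running total 9).
CONHCH3: amide, 1 C=O (running total 10).

10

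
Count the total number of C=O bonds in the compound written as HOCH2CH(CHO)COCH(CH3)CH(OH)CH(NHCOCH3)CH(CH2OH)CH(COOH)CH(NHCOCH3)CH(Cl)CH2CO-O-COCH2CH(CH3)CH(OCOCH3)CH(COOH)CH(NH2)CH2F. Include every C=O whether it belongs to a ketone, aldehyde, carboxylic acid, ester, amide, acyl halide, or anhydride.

CH(CHO): aldehyde, 1 C=O (running total 1).
CO: ketone, 1 C=O (running total 2).
CH(NHCOCH3): amide, 1 C=O (running total 3).
CH(COOH): carboxylic acid, 1 C=O (running total 4).
CH(NHCOCH3): amide, 1 C=O (running total 5).
CH2CO-O-COCH2: anhydride, 2 C=O (running total 7).
CH(OCOCH3): ester, 1 C=O (running total 8).
CH(COOH): carboxylic acid, 1 C=O (running total 9).

9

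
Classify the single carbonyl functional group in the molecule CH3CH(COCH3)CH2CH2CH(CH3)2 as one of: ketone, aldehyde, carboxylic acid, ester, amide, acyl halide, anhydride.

The carbonyl is in the CH(COCH3) segment: pendant –COCH3: carbonyl C bonded to two carbons → ketone.

ketone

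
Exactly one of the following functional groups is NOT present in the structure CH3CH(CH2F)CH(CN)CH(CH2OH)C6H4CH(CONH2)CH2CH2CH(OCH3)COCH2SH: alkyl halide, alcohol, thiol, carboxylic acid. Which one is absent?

carboxylic acid

thiol: present (CH2SH — –SH on an sp³ carbon → thiol).
alkyl halide: present (CH(CH2F) — pendant –CH2X: halogen on sp³ carbon → alkyl halide).
alcohol: present (CH(CH2OH) — pendant –CH2OH on an sp³ backbone C → alcohol).
carboxylic acid: absent. In CH(CONH2), the carbonyl is bonded to nitrogen, not to –OH; that is an amide.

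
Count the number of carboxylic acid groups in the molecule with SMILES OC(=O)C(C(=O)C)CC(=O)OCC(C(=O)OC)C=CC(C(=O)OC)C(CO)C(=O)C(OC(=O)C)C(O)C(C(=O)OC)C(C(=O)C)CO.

Taking each segment in turn:
  HOOC: –COOH: carbonyl C bonded to –OH and C → carboxylic acid (the –OH is not a separate alcohol).
  CH(COCH3): pendant –COCH3: carbonyl C bonded to two carbons → ketone.
  CH2COOCH2: –C(=O)–O–C with C on the carbonyl side → ester.
  CH(COOCH3): pendant –COOCH3: carbonyl C bonded to C and –OCH3 → ester.
  CH=CH: C=C double bond → alkene.
  CH(COOCH3): pendant –COOCH3: carbonyl C bonded to C and –OCH3 → ester.
  CH(CH2OH): pendant –CH2OH on an sp³ backbone C → alcohol.
  CO: –C(=O)– with carbon on both sides → ketone.
  CH(OCOCH3): pendant –OC(=O)CH3: an acyloxy group → ester.
  CH(OH): –OH on an sp³ carbon → alcohol (secondary).
  CH(COOCH3): pendant –COOCH3: carbonyl C bonded to C and –OCH3 → ester.
  CH(COCH3): pendant –COCH3: carbonyl C bonded to two carbons → ketone.
  CH2OH: –OH on an sp³ carbon → alcohol.
Carboxylic acid appears at: HOOC → 1.

1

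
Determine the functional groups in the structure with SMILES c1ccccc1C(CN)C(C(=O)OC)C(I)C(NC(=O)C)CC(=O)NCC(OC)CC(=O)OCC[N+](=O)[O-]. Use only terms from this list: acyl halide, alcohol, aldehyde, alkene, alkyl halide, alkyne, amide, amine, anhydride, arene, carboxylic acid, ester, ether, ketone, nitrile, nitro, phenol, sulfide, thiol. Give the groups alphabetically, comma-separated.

alkyl halide, amide, amine, arene, ester, ether, nitro

C6H5– phenyl ring → arene.
pendant –CH2NH2: N on sp³ C, no adjacent C=O → amine.
pendant –COOCH3: carbonyl C bonded to C and –OCH3 → ester.
halogen on an sp³ carbon → alkyl halide.
pendant –NHC(=O)CH3: N bonded to a carbonyl → amide (not amine).
–C(=O)–N– linkage → amide (the N is not an amine).
pendant –OCH3: C–O–C with sp³ C, no adjacent C=O → ether.
–C(=O)–O–C with C on the carbonyl side → ester.
–NO2 on carbon → nitro group.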